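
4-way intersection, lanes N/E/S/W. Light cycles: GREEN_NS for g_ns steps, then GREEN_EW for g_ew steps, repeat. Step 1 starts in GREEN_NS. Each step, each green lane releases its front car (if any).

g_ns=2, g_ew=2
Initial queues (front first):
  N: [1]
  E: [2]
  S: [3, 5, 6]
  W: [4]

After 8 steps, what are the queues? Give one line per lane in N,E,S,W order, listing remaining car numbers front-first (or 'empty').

Step 1 [NS]: N:car1-GO,E:wait,S:car3-GO,W:wait | queues: N=0 E=1 S=2 W=1
Step 2 [NS]: N:empty,E:wait,S:car5-GO,W:wait | queues: N=0 E=1 S=1 W=1
Step 3 [EW]: N:wait,E:car2-GO,S:wait,W:car4-GO | queues: N=0 E=0 S=1 W=0
Step 4 [EW]: N:wait,E:empty,S:wait,W:empty | queues: N=0 E=0 S=1 W=0
Step 5 [NS]: N:empty,E:wait,S:car6-GO,W:wait | queues: N=0 E=0 S=0 W=0

N: empty
E: empty
S: empty
W: empty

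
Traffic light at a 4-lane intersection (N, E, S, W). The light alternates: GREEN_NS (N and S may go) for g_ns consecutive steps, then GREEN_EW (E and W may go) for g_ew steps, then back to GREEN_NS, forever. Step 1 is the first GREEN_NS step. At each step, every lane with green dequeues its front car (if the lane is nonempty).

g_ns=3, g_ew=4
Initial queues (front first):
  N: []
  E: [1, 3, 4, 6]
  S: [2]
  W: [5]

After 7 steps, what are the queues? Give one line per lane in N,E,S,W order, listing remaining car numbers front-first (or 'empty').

Step 1 [NS]: N:empty,E:wait,S:car2-GO,W:wait | queues: N=0 E=4 S=0 W=1
Step 2 [NS]: N:empty,E:wait,S:empty,W:wait | queues: N=0 E=4 S=0 W=1
Step 3 [NS]: N:empty,E:wait,S:empty,W:wait | queues: N=0 E=4 S=0 W=1
Step 4 [EW]: N:wait,E:car1-GO,S:wait,W:car5-GO | queues: N=0 E=3 S=0 W=0
Step 5 [EW]: N:wait,E:car3-GO,S:wait,W:empty | queues: N=0 E=2 S=0 W=0
Step 6 [EW]: N:wait,E:car4-GO,S:wait,W:empty | queues: N=0 E=1 S=0 W=0
Step 7 [EW]: N:wait,E:car6-GO,S:wait,W:empty | queues: N=0 E=0 S=0 W=0

N: empty
E: empty
S: empty
W: empty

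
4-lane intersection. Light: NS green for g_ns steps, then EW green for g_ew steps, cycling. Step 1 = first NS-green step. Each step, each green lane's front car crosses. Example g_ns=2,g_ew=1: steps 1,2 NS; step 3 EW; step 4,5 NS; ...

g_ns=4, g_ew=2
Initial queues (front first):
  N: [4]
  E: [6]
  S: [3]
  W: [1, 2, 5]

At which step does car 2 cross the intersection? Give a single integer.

Step 1 [NS]: N:car4-GO,E:wait,S:car3-GO,W:wait | queues: N=0 E=1 S=0 W=3
Step 2 [NS]: N:empty,E:wait,S:empty,W:wait | queues: N=0 E=1 S=0 W=3
Step 3 [NS]: N:empty,E:wait,S:empty,W:wait | queues: N=0 E=1 S=0 W=3
Step 4 [NS]: N:empty,E:wait,S:empty,W:wait | queues: N=0 E=1 S=0 W=3
Step 5 [EW]: N:wait,E:car6-GO,S:wait,W:car1-GO | queues: N=0 E=0 S=0 W=2
Step 6 [EW]: N:wait,E:empty,S:wait,W:car2-GO | queues: N=0 E=0 S=0 W=1
Step 7 [NS]: N:empty,E:wait,S:empty,W:wait | queues: N=0 E=0 S=0 W=1
Step 8 [NS]: N:empty,E:wait,S:empty,W:wait | queues: N=0 E=0 S=0 W=1
Step 9 [NS]: N:empty,E:wait,S:empty,W:wait | queues: N=0 E=0 S=0 W=1
Step 10 [NS]: N:empty,E:wait,S:empty,W:wait | queues: N=0 E=0 S=0 W=1
Step 11 [EW]: N:wait,E:empty,S:wait,W:car5-GO | queues: N=0 E=0 S=0 W=0
Car 2 crosses at step 6

6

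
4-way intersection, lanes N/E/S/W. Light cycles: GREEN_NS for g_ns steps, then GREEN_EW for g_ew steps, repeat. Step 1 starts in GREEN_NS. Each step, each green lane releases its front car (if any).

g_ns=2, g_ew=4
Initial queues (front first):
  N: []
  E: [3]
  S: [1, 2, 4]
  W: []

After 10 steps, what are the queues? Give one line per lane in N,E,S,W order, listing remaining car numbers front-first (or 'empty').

Step 1 [NS]: N:empty,E:wait,S:car1-GO,W:wait | queues: N=0 E=1 S=2 W=0
Step 2 [NS]: N:empty,E:wait,S:car2-GO,W:wait | queues: N=0 E=1 S=1 W=0
Step 3 [EW]: N:wait,E:car3-GO,S:wait,W:empty | queues: N=0 E=0 S=1 W=0
Step 4 [EW]: N:wait,E:empty,S:wait,W:empty | queues: N=0 E=0 S=1 W=0
Step 5 [EW]: N:wait,E:empty,S:wait,W:empty | queues: N=0 E=0 S=1 W=0
Step 6 [EW]: N:wait,E:empty,S:wait,W:empty | queues: N=0 E=0 S=1 W=0
Step 7 [NS]: N:empty,E:wait,S:car4-GO,W:wait | queues: N=0 E=0 S=0 W=0

N: empty
E: empty
S: empty
W: empty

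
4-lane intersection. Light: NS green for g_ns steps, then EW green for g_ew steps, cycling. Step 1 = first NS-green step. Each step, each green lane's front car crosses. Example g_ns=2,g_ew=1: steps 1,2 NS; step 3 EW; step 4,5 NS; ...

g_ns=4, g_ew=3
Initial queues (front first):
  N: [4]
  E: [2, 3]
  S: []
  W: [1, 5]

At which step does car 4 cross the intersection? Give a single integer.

Step 1 [NS]: N:car4-GO,E:wait,S:empty,W:wait | queues: N=0 E=2 S=0 W=2
Step 2 [NS]: N:empty,E:wait,S:empty,W:wait | queues: N=0 E=2 S=0 W=2
Step 3 [NS]: N:empty,E:wait,S:empty,W:wait | queues: N=0 E=2 S=0 W=2
Step 4 [NS]: N:empty,E:wait,S:empty,W:wait | queues: N=0 E=2 S=0 W=2
Step 5 [EW]: N:wait,E:car2-GO,S:wait,W:car1-GO | queues: N=0 E=1 S=0 W=1
Step 6 [EW]: N:wait,E:car3-GO,S:wait,W:car5-GO | queues: N=0 E=0 S=0 W=0
Car 4 crosses at step 1

1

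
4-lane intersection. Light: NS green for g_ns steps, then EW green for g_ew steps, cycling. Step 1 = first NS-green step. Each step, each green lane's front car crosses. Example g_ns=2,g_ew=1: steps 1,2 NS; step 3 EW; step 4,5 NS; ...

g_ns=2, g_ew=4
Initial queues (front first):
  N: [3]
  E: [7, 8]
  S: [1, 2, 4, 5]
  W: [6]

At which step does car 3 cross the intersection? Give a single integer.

Step 1 [NS]: N:car3-GO,E:wait,S:car1-GO,W:wait | queues: N=0 E=2 S=3 W=1
Step 2 [NS]: N:empty,E:wait,S:car2-GO,W:wait | queues: N=0 E=2 S=2 W=1
Step 3 [EW]: N:wait,E:car7-GO,S:wait,W:car6-GO | queues: N=0 E=1 S=2 W=0
Step 4 [EW]: N:wait,E:car8-GO,S:wait,W:empty | queues: N=0 E=0 S=2 W=0
Step 5 [EW]: N:wait,E:empty,S:wait,W:empty | queues: N=0 E=0 S=2 W=0
Step 6 [EW]: N:wait,E:empty,S:wait,W:empty | queues: N=0 E=0 S=2 W=0
Step 7 [NS]: N:empty,E:wait,S:car4-GO,W:wait | queues: N=0 E=0 S=1 W=0
Step 8 [NS]: N:empty,E:wait,S:car5-GO,W:wait | queues: N=0 E=0 S=0 W=0
Car 3 crosses at step 1

1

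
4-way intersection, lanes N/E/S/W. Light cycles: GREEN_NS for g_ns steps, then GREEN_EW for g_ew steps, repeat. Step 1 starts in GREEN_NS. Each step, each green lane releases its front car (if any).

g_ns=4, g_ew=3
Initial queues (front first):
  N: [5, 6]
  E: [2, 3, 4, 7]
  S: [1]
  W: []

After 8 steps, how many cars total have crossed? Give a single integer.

Step 1 [NS]: N:car5-GO,E:wait,S:car1-GO,W:wait | queues: N=1 E=4 S=0 W=0
Step 2 [NS]: N:car6-GO,E:wait,S:empty,W:wait | queues: N=0 E=4 S=0 W=0
Step 3 [NS]: N:empty,E:wait,S:empty,W:wait | queues: N=0 E=4 S=0 W=0
Step 4 [NS]: N:empty,E:wait,S:empty,W:wait | queues: N=0 E=4 S=0 W=0
Step 5 [EW]: N:wait,E:car2-GO,S:wait,W:empty | queues: N=0 E=3 S=0 W=0
Step 6 [EW]: N:wait,E:car3-GO,S:wait,W:empty | queues: N=0 E=2 S=0 W=0
Step 7 [EW]: N:wait,E:car4-GO,S:wait,W:empty | queues: N=0 E=1 S=0 W=0
Step 8 [NS]: N:empty,E:wait,S:empty,W:wait | queues: N=0 E=1 S=0 W=0
Cars crossed by step 8: 6

Answer: 6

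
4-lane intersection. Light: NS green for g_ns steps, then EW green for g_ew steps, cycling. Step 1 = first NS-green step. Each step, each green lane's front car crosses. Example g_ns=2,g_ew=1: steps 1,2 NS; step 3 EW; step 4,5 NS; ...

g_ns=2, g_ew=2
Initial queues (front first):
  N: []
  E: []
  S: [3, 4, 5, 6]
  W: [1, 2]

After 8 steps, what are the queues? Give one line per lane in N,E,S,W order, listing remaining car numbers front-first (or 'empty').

Step 1 [NS]: N:empty,E:wait,S:car3-GO,W:wait | queues: N=0 E=0 S=3 W=2
Step 2 [NS]: N:empty,E:wait,S:car4-GO,W:wait | queues: N=0 E=0 S=2 W=2
Step 3 [EW]: N:wait,E:empty,S:wait,W:car1-GO | queues: N=0 E=0 S=2 W=1
Step 4 [EW]: N:wait,E:empty,S:wait,W:car2-GO | queues: N=0 E=0 S=2 W=0
Step 5 [NS]: N:empty,E:wait,S:car5-GO,W:wait | queues: N=0 E=0 S=1 W=0
Step 6 [NS]: N:empty,E:wait,S:car6-GO,W:wait | queues: N=0 E=0 S=0 W=0

N: empty
E: empty
S: empty
W: empty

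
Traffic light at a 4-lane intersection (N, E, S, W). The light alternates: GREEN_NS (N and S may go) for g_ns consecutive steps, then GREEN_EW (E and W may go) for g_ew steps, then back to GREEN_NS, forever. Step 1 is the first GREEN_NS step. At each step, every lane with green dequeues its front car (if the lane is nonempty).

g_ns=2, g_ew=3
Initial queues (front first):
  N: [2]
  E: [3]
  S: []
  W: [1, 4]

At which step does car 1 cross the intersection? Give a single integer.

Step 1 [NS]: N:car2-GO,E:wait,S:empty,W:wait | queues: N=0 E=1 S=0 W=2
Step 2 [NS]: N:empty,E:wait,S:empty,W:wait | queues: N=0 E=1 S=0 W=2
Step 3 [EW]: N:wait,E:car3-GO,S:wait,W:car1-GO | queues: N=0 E=0 S=0 W=1
Step 4 [EW]: N:wait,E:empty,S:wait,W:car4-GO | queues: N=0 E=0 S=0 W=0
Car 1 crosses at step 3

3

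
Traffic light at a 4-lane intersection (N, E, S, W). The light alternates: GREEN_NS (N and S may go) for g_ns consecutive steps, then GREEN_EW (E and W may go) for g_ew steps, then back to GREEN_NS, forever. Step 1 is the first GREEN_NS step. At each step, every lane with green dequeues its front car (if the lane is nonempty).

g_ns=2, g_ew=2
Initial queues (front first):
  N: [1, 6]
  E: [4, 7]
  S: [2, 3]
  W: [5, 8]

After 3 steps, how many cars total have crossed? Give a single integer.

Step 1 [NS]: N:car1-GO,E:wait,S:car2-GO,W:wait | queues: N=1 E=2 S=1 W=2
Step 2 [NS]: N:car6-GO,E:wait,S:car3-GO,W:wait | queues: N=0 E=2 S=0 W=2
Step 3 [EW]: N:wait,E:car4-GO,S:wait,W:car5-GO | queues: N=0 E=1 S=0 W=1
Cars crossed by step 3: 6

Answer: 6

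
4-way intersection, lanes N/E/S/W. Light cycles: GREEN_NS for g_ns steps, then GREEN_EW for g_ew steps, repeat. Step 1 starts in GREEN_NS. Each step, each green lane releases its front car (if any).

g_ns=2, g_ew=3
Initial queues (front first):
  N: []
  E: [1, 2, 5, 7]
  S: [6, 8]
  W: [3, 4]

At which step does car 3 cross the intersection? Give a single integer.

Step 1 [NS]: N:empty,E:wait,S:car6-GO,W:wait | queues: N=0 E=4 S=1 W=2
Step 2 [NS]: N:empty,E:wait,S:car8-GO,W:wait | queues: N=0 E=4 S=0 W=2
Step 3 [EW]: N:wait,E:car1-GO,S:wait,W:car3-GO | queues: N=0 E=3 S=0 W=1
Step 4 [EW]: N:wait,E:car2-GO,S:wait,W:car4-GO | queues: N=0 E=2 S=0 W=0
Step 5 [EW]: N:wait,E:car5-GO,S:wait,W:empty | queues: N=0 E=1 S=0 W=0
Step 6 [NS]: N:empty,E:wait,S:empty,W:wait | queues: N=0 E=1 S=0 W=0
Step 7 [NS]: N:empty,E:wait,S:empty,W:wait | queues: N=0 E=1 S=0 W=0
Step 8 [EW]: N:wait,E:car7-GO,S:wait,W:empty | queues: N=0 E=0 S=0 W=0
Car 3 crosses at step 3

3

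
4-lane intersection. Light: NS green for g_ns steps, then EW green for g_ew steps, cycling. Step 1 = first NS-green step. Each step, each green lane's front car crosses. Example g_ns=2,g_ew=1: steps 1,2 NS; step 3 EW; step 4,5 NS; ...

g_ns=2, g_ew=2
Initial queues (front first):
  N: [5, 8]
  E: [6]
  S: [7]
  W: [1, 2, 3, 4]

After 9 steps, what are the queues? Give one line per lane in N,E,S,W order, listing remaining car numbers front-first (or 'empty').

Step 1 [NS]: N:car5-GO,E:wait,S:car7-GO,W:wait | queues: N=1 E=1 S=0 W=4
Step 2 [NS]: N:car8-GO,E:wait,S:empty,W:wait | queues: N=0 E=1 S=0 W=4
Step 3 [EW]: N:wait,E:car6-GO,S:wait,W:car1-GO | queues: N=0 E=0 S=0 W=3
Step 4 [EW]: N:wait,E:empty,S:wait,W:car2-GO | queues: N=0 E=0 S=0 W=2
Step 5 [NS]: N:empty,E:wait,S:empty,W:wait | queues: N=0 E=0 S=0 W=2
Step 6 [NS]: N:empty,E:wait,S:empty,W:wait | queues: N=0 E=0 S=0 W=2
Step 7 [EW]: N:wait,E:empty,S:wait,W:car3-GO | queues: N=0 E=0 S=0 W=1
Step 8 [EW]: N:wait,E:empty,S:wait,W:car4-GO | queues: N=0 E=0 S=0 W=0

N: empty
E: empty
S: empty
W: empty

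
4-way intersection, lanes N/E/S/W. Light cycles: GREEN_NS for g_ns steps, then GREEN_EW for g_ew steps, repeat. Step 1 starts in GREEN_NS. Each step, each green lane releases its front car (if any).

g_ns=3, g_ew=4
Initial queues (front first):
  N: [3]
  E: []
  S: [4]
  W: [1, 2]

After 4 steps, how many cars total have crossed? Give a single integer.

Step 1 [NS]: N:car3-GO,E:wait,S:car4-GO,W:wait | queues: N=0 E=0 S=0 W=2
Step 2 [NS]: N:empty,E:wait,S:empty,W:wait | queues: N=0 E=0 S=0 W=2
Step 3 [NS]: N:empty,E:wait,S:empty,W:wait | queues: N=0 E=0 S=0 W=2
Step 4 [EW]: N:wait,E:empty,S:wait,W:car1-GO | queues: N=0 E=0 S=0 W=1
Cars crossed by step 4: 3

Answer: 3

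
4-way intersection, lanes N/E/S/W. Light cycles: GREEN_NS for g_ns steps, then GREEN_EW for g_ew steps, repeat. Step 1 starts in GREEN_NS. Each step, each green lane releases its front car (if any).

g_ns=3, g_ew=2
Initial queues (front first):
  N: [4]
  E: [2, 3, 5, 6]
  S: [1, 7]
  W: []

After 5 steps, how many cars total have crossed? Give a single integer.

Answer: 5

Derivation:
Step 1 [NS]: N:car4-GO,E:wait,S:car1-GO,W:wait | queues: N=0 E=4 S=1 W=0
Step 2 [NS]: N:empty,E:wait,S:car7-GO,W:wait | queues: N=0 E=4 S=0 W=0
Step 3 [NS]: N:empty,E:wait,S:empty,W:wait | queues: N=0 E=4 S=0 W=0
Step 4 [EW]: N:wait,E:car2-GO,S:wait,W:empty | queues: N=0 E=3 S=0 W=0
Step 5 [EW]: N:wait,E:car3-GO,S:wait,W:empty | queues: N=0 E=2 S=0 W=0
Cars crossed by step 5: 5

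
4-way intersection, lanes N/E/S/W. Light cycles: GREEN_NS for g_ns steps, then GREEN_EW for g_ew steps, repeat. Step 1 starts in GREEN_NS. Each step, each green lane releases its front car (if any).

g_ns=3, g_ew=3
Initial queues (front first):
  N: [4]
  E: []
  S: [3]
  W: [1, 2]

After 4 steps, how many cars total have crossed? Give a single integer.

Answer: 3

Derivation:
Step 1 [NS]: N:car4-GO,E:wait,S:car3-GO,W:wait | queues: N=0 E=0 S=0 W=2
Step 2 [NS]: N:empty,E:wait,S:empty,W:wait | queues: N=0 E=0 S=0 W=2
Step 3 [NS]: N:empty,E:wait,S:empty,W:wait | queues: N=0 E=0 S=0 W=2
Step 4 [EW]: N:wait,E:empty,S:wait,W:car1-GO | queues: N=0 E=0 S=0 W=1
Cars crossed by step 4: 3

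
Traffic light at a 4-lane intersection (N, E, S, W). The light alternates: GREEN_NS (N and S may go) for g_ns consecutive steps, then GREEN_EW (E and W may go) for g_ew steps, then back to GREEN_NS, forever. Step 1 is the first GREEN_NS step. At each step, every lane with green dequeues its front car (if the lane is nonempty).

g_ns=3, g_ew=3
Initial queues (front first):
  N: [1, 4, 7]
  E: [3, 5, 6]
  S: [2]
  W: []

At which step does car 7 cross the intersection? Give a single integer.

Step 1 [NS]: N:car1-GO,E:wait,S:car2-GO,W:wait | queues: N=2 E=3 S=0 W=0
Step 2 [NS]: N:car4-GO,E:wait,S:empty,W:wait | queues: N=1 E=3 S=0 W=0
Step 3 [NS]: N:car7-GO,E:wait,S:empty,W:wait | queues: N=0 E=3 S=0 W=0
Step 4 [EW]: N:wait,E:car3-GO,S:wait,W:empty | queues: N=0 E=2 S=0 W=0
Step 5 [EW]: N:wait,E:car5-GO,S:wait,W:empty | queues: N=0 E=1 S=0 W=0
Step 6 [EW]: N:wait,E:car6-GO,S:wait,W:empty | queues: N=0 E=0 S=0 W=0
Car 7 crosses at step 3

3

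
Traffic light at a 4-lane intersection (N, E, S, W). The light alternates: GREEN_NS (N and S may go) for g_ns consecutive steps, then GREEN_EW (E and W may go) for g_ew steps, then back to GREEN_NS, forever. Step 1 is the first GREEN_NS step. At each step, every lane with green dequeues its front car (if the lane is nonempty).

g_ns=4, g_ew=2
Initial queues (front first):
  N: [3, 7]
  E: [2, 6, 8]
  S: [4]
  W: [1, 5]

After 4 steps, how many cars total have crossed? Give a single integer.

Step 1 [NS]: N:car3-GO,E:wait,S:car4-GO,W:wait | queues: N=1 E=3 S=0 W=2
Step 2 [NS]: N:car7-GO,E:wait,S:empty,W:wait | queues: N=0 E=3 S=0 W=2
Step 3 [NS]: N:empty,E:wait,S:empty,W:wait | queues: N=0 E=3 S=0 W=2
Step 4 [NS]: N:empty,E:wait,S:empty,W:wait | queues: N=0 E=3 S=0 W=2
Cars crossed by step 4: 3

Answer: 3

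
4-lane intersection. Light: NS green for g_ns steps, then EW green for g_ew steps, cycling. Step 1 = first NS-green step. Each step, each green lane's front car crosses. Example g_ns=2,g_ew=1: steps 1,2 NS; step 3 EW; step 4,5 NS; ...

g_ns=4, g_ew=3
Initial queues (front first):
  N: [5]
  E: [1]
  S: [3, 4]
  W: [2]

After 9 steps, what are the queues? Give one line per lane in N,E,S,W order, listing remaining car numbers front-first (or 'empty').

Step 1 [NS]: N:car5-GO,E:wait,S:car3-GO,W:wait | queues: N=0 E=1 S=1 W=1
Step 2 [NS]: N:empty,E:wait,S:car4-GO,W:wait | queues: N=0 E=1 S=0 W=1
Step 3 [NS]: N:empty,E:wait,S:empty,W:wait | queues: N=0 E=1 S=0 W=1
Step 4 [NS]: N:empty,E:wait,S:empty,W:wait | queues: N=0 E=1 S=0 W=1
Step 5 [EW]: N:wait,E:car1-GO,S:wait,W:car2-GO | queues: N=0 E=0 S=0 W=0

N: empty
E: empty
S: empty
W: empty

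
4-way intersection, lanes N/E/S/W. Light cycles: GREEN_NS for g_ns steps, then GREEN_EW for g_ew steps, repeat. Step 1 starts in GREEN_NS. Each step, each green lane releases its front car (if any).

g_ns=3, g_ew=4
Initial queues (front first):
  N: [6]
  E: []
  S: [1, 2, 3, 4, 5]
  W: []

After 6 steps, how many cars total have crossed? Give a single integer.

Step 1 [NS]: N:car6-GO,E:wait,S:car1-GO,W:wait | queues: N=0 E=0 S=4 W=0
Step 2 [NS]: N:empty,E:wait,S:car2-GO,W:wait | queues: N=0 E=0 S=3 W=0
Step 3 [NS]: N:empty,E:wait,S:car3-GO,W:wait | queues: N=0 E=0 S=2 W=0
Step 4 [EW]: N:wait,E:empty,S:wait,W:empty | queues: N=0 E=0 S=2 W=0
Step 5 [EW]: N:wait,E:empty,S:wait,W:empty | queues: N=0 E=0 S=2 W=0
Step 6 [EW]: N:wait,E:empty,S:wait,W:empty | queues: N=0 E=0 S=2 W=0
Cars crossed by step 6: 4

Answer: 4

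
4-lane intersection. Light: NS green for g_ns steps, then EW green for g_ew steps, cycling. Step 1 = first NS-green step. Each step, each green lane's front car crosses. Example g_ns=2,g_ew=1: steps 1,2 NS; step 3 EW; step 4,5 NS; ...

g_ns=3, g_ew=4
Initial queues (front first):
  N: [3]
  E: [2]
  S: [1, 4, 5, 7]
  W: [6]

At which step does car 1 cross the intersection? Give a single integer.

Step 1 [NS]: N:car3-GO,E:wait,S:car1-GO,W:wait | queues: N=0 E=1 S=3 W=1
Step 2 [NS]: N:empty,E:wait,S:car4-GO,W:wait | queues: N=0 E=1 S=2 W=1
Step 3 [NS]: N:empty,E:wait,S:car5-GO,W:wait | queues: N=0 E=1 S=1 W=1
Step 4 [EW]: N:wait,E:car2-GO,S:wait,W:car6-GO | queues: N=0 E=0 S=1 W=0
Step 5 [EW]: N:wait,E:empty,S:wait,W:empty | queues: N=0 E=0 S=1 W=0
Step 6 [EW]: N:wait,E:empty,S:wait,W:empty | queues: N=0 E=0 S=1 W=0
Step 7 [EW]: N:wait,E:empty,S:wait,W:empty | queues: N=0 E=0 S=1 W=0
Step 8 [NS]: N:empty,E:wait,S:car7-GO,W:wait | queues: N=0 E=0 S=0 W=0
Car 1 crosses at step 1

1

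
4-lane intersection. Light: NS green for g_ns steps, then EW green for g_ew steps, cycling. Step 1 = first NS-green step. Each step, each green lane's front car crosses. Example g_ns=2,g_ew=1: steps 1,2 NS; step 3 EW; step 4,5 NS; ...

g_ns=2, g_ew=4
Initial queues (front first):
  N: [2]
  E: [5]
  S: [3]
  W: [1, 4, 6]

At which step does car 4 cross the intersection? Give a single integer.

Step 1 [NS]: N:car2-GO,E:wait,S:car3-GO,W:wait | queues: N=0 E=1 S=0 W=3
Step 2 [NS]: N:empty,E:wait,S:empty,W:wait | queues: N=0 E=1 S=0 W=3
Step 3 [EW]: N:wait,E:car5-GO,S:wait,W:car1-GO | queues: N=0 E=0 S=0 W=2
Step 4 [EW]: N:wait,E:empty,S:wait,W:car4-GO | queues: N=0 E=0 S=0 W=1
Step 5 [EW]: N:wait,E:empty,S:wait,W:car6-GO | queues: N=0 E=0 S=0 W=0
Car 4 crosses at step 4

4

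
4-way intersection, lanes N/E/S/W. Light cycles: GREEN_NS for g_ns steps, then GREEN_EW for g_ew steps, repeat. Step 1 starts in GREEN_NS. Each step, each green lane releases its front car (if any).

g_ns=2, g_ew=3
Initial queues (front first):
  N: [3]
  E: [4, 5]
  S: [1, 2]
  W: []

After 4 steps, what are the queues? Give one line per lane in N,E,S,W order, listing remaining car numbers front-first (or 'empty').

Step 1 [NS]: N:car3-GO,E:wait,S:car1-GO,W:wait | queues: N=0 E=2 S=1 W=0
Step 2 [NS]: N:empty,E:wait,S:car2-GO,W:wait | queues: N=0 E=2 S=0 W=0
Step 3 [EW]: N:wait,E:car4-GO,S:wait,W:empty | queues: N=0 E=1 S=0 W=0
Step 4 [EW]: N:wait,E:car5-GO,S:wait,W:empty | queues: N=0 E=0 S=0 W=0

N: empty
E: empty
S: empty
W: empty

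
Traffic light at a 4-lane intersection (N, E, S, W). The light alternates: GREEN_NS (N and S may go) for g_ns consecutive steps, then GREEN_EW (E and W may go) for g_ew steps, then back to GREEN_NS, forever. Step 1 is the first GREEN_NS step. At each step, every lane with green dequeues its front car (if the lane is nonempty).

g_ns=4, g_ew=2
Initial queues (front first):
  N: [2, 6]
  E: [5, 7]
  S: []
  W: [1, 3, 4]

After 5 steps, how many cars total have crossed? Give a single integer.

Step 1 [NS]: N:car2-GO,E:wait,S:empty,W:wait | queues: N=1 E=2 S=0 W=3
Step 2 [NS]: N:car6-GO,E:wait,S:empty,W:wait | queues: N=0 E=2 S=0 W=3
Step 3 [NS]: N:empty,E:wait,S:empty,W:wait | queues: N=0 E=2 S=0 W=3
Step 4 [NS]: N:empty,E:wait,S:empty,W:wait | queues: N=0 E=2 S=0 W=3
Step 5 [EW]: N:wait,E:car5-GO,S:wait,W:car1-GO | queues: N=0 E=1 S=0 W=2
Cars crossed by step 5: 4

Answer: 4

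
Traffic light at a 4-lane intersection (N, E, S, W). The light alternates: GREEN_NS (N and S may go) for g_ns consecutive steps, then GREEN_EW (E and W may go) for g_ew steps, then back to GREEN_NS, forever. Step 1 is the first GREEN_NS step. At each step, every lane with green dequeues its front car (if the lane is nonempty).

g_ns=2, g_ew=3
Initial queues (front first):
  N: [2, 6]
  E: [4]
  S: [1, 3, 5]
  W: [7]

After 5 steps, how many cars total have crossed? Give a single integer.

Step 1 [NS]: N:car2-GO,E:wait,S:car1-GO,W:wait | queues: N=1 E=1 S=2 W=1
Step 2 [NS]: N:car6-GO,E:wait,S:car3-GO,W:wait | queues: N=0 E=1 S=1 W=1
Step 3 [EW]: N:wait,E:car4-GO,S:wait,W:car7-GO | queues: N=0 E=0 S=1 W=0
Step 4 [EW]: N:wait,E:empty,S:wait,W:empty | queues: N=0 E=0 S=1 W=0
Step 5 [EW]: N:wait,E:empty,S:wait,W:empty | queues: N=0 E=0 S=1 W=0
Cars crossed by step 5: 6

Answer: 6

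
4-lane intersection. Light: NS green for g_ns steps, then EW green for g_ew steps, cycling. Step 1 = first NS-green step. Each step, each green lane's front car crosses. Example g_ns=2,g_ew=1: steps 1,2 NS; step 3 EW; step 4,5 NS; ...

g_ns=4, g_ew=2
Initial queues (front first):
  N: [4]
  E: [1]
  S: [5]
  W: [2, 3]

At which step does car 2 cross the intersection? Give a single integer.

Step 1 [NS]: N:car4-GO,E:wait,S:car5-GO,W:wait | queues: N=0 E=1 S=0 W=2
Step 2 [NS]: N:empty,E:wait,S:empty,W:wait | queues: N=0 E=1 S=0 W=2
Step 3 [NS]: N:empty,E:wait,S:empty,W:wait | queues: N=0 E=1 S=0 W=2
Step 4 [NS]: N:empty,E:wait,S:empty,W:wait | queues: N=0 E=1 S=0 W=2
Step 5 [EW]: N:wait,E:car1-GO,S:wait,W:car2-GO | queues: N=0 E=0 S=0 W=1
Step 6 [EW]: N:wait,E:empty,S:wait,W:car3-GO | queues: N=0 E=0 S=0 W=0
Car 2 crosses at step 5

5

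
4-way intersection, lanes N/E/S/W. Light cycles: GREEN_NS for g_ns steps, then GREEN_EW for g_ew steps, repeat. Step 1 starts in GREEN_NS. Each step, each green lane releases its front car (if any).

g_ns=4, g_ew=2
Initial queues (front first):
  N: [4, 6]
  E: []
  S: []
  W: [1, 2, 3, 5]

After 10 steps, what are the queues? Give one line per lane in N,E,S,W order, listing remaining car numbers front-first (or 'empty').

Step 1 [NS]: N:car4-GO,E:wait,S:empty,W:wait | queues: N=1 E=0 S=0 W=4
Step 2 [NS]: N:car6-GO,E:wait,S:empty,W:wait | queues: N=0 E=0 S=0 W=4
Step 3 [NS]: N:empty,E:wait,S:empty,W:wait | queues: N=0 E=0 S=0 W=4
Step 4 [NS]: N:empty,E:wait,S:empty,W:wait | queues: N=0 E=0 S=0 W=4
Step 5 [EW]: N:wait,E:empty,S:wait,W:car1-GO | queues: N=0 E=0 S=0 W=3
Step 6 [EW]: N:wait,E:empty,S:wait,W:car2-GO | queues: N=0 E=0 S=0 W=2
Step 7 [NS]: N:empty,E:wait,S:empty,W:wait | queues: N=0 E=0 S=0 W=2
Step 8 [NS]: N:empty,E:wait,S:empty,W:wait | queues: N=0 E=0 S=0 W=2
Step 9 [NS]: N:empty,E:wait,S:empty,W:wait | queues: N=0 E=0 S=0 W=2
Step 10 [NS]: N:empty,E:wait,S:empty,W:wait | queues: N=0 E=0 S=0 W=2

N: empty
E: empty
S: empty
W: 3 5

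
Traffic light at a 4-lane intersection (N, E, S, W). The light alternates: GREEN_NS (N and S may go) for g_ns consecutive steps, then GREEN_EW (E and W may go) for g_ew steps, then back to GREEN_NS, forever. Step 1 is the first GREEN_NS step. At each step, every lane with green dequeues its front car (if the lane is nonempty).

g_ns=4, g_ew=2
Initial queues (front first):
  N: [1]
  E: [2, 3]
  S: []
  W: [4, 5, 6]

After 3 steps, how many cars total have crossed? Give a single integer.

Step 1 [NS]: N:car1-GO,E:wait,S:empty,W:wait | queues: N=0 E=2 S=0 W=3
Step 2 [NS]: N:empty,E:wait,S:empty,W:wait | queues: N=0 E=2 S=0 W=3
Step 3 [NS]: N:empty,E:wait,S:empty,W:wait | queues: N=0 E=2 S=0 W=3
Cars crossed by step 3: 1

Answer: 1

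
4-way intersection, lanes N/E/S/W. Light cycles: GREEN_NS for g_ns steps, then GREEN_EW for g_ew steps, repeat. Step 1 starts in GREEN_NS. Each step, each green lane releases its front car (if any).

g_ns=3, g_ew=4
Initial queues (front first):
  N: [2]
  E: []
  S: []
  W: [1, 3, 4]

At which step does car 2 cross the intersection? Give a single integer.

Step 1 [NS]: N:car2-GO,E:wait,S:empty,W:wait | queues: N=0 E=0 S=0 W=3
Step 2 [NS]: N:empty,E:wait,S:empty,W:wait | queues: N=0 E=0 S=0 W=3
Step 3 [NS]: N:empty,E:wait,S:empty,W:wait | queues: N=0 E=0 S=0 W=3
Step 4 [EW]: N:wait,E:empty,S:wait,W:car1-GO | queues: N=0 E=0 S=0 W=2
Step 5 [EW]: N:wait,E:empty,S:wait,W:car3-GO | queues: N=0 E=0 S=0 W=1
Step 6 [EW]: N:wait,E:empty,S:wait,W:car4-GO | queues: N=0 E=0 S=0 W=0
Car 2 crosses at step 1

1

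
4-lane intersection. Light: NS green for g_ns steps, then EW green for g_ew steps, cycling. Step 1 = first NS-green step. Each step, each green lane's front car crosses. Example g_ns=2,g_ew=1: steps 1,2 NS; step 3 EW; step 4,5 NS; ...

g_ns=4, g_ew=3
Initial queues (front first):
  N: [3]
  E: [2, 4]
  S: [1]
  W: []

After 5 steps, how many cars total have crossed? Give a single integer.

Answer: 3

Derivation:
Step 1 [NS]: N:car3-GO,E:wait,S:car1-GO,W:wait | queues: N=0 E=2 S=0 W=0
Step 2 [NS]: N:empty,E:wait,S:empty,W:wait | queues: N=0 E=2 S=0 W=0
Step 3 [NS]: N:empty,E:wait,S:empty,W:wait | queues: N=0 E=2 S=0 W=0
Step 4 [NS]: N:empty,E:wait,S:empty,W:wait | queues: N=0 E=2 S=0 W=0
Step 5 [EW]: N:wait,E:car2-GO,S:wait,W:empty | queues: N=0 E=1 S=0 W=0
Cars crossed by step 5: 3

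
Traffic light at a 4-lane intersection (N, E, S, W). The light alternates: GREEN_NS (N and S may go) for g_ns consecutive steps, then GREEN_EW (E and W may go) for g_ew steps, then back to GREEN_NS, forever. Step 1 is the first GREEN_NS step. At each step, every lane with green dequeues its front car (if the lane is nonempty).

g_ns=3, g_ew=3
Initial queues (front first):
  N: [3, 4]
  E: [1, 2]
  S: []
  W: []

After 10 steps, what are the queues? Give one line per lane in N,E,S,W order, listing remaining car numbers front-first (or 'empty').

Step 1 [NS]: N:car3-GO,E:wait,S:empty,W:wait | queues: N=1 E=2 S=0 W=0
Step 2 [NS]: N:car4-GO,E:wait,S:empty,W:wait | queues: N=0 E=2 S=0 W=0
Step 3 [NS]: N:empty,E:wait,S:empty,W:wait | queues: N=0 E=2 S=0 W=0
Step 4 [EW]: N:wait,E:car1-GO,S:wait,W:empty | queues: N=0 E=1 S=0 W=0
Step 5 [EW]: N:wait,E:car2-GO,S:wait,W:empty | queues: N=0 E=0 S=0 W=0

N: empty
E: empty
S: empty
W: empty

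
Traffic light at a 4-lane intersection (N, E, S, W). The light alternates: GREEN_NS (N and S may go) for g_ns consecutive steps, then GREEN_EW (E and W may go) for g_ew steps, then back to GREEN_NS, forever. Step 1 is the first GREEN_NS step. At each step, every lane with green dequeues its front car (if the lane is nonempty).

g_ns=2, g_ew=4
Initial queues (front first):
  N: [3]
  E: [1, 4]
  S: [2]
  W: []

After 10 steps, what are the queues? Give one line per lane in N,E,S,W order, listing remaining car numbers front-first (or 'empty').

Step 1 [NS]: N:car3-GO,E:wait,S:car2-GO,W:wait | queues: N=0 E=2 S=0 W=0
Step 2 [NS]: N:empty,E:wait,S:empty,W:wait | queues: N=0 E=2 S=0 W=0
Step 3 [EW]: N:wait,E:car1-GO,S:wait,W:empty | queues: N=0 E=1 S=0 W=0
Step 4 [EW]: N:wait,E:car4-GO,S:wait,W:empty | queues: N=0 E=0 S=0 W=0

N: empty
E: empty
S: empty
W: empty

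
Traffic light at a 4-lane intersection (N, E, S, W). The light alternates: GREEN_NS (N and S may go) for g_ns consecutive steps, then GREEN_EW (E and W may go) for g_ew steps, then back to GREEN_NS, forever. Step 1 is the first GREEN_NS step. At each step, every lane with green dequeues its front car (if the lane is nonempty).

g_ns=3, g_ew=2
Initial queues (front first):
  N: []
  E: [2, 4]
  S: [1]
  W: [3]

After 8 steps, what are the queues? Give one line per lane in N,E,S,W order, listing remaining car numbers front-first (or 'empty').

Step 1 [NS]: N:empty,E:wait,S:car1-GO,W:wait | queues: N=0 E=2 S=0 W=1
Step 2 [NS]: N:empty,E:wait,S:empty,W:wait | queues: N=0 E=2 S=0 W=1
Step 3 [NS]: N:empty,E:wait,S:empty,W:wait | queues: N=0 E=2 S=0 W=1
Step 4 [EW]: N:wait,E:car2-GO,S:wait,W:car3-GO | queues: N=0 E=1 S=0 W=0
Step 5 [EW]: N:wait,E:car4-GO,S:wait,W:empty | queues: N=0 E=0 S=0 W=0

N: empty
E: empty
S: empty
W: empty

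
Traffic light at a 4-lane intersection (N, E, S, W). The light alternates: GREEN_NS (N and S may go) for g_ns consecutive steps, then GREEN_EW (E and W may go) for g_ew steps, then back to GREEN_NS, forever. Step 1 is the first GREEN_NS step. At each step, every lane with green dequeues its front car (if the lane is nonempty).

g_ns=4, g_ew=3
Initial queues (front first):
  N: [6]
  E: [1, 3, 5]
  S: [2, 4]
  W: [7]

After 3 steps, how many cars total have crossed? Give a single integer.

Step 1 [NS]: N:car6-GO,E:wait,S:car2-GO,W:wait | queues: N=0 E=3 S=1 W=1
Step 2 [NS]: N:empty,E:wait,S:car4-GO,W:wait | queues: N=0 E=3 S=0 W=1
Step 3 [NS]: N:empty,E:wait,S:empty,W:wait | queues: N=0 E=3 S=0 W=1
Cars crossed by step 3: 3

Answer: 3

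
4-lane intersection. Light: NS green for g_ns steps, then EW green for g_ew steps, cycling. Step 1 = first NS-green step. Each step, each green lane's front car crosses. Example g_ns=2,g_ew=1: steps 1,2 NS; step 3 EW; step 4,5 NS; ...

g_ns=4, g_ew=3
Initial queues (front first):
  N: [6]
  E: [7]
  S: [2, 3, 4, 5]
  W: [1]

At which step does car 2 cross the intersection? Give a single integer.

Step 1 [NS]: N:car6-GO,E:wait,S:car2-GO,W:wait | queues: N=0 E=1 S=3 W=1
Step 2 [NS]: N:empty,E:wait,S:car3-GO,W:wait | queues: N=0 E=1 S=2 W=1
Step 3 [NS]: N:empty,E:wait,S:car4-GO,W:wait | queues: N=0 E=1 S=1 W=1
Step 4 [NS]: N:empty,E:wait,S:car5-GO,W:wait | queues: N=0 E=1 S=0 W=1
Step 5 [EW]: N:wait,E:car7-GO,S:wait,W:car1-GO | queues: N=0 E=0 S=0 W=0
Car 2 crosses at step 1

1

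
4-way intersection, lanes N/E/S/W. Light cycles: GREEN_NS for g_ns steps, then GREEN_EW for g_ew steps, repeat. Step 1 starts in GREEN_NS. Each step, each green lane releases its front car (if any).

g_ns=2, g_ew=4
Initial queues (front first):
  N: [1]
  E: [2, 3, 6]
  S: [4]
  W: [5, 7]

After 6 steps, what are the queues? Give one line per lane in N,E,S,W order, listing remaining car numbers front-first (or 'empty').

Step 1 [NS]: N:car1-GO,E:wait,S:car4-GO,W:wait | queues: N=0 E=3 S=0 W=2
Step 2 [NS]: N:empty,E:wait,S:empty,W:wait | queues: N=0 E=3 S=0 W=2
Step 3 [EW]: N:wait,E:car2-GO,S:wait,W:car5-GO | queues: N=0 E=2 S=0 W=1
Step 4 [EW]: N:wait,E:car3-GO,S:wait,W:car7-GO | queues: N=0 E=1 S=0 W=0
Step 5 [EW]: N:wait,E:car6-GO,S:wait,W:empty | queues: N=0 E=0 S=0 W=0

N: empty
E: empty
S: empty
W: empty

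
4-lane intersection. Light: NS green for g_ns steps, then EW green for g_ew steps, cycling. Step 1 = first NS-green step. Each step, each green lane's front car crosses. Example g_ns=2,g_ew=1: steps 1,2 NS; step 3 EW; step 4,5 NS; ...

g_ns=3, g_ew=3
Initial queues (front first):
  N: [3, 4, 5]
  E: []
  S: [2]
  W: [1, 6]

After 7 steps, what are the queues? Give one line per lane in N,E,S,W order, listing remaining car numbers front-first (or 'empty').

Step 1 [NS]: N:car3-GO,E:wait,S:car2-GO,W:wait | queues: N=2 E=0 S=0 W=2
Step 2 [NS]: N:car4-GO,E:wait,S:empty,W:wait | queues: N=1 E=0 S=0 W=2
Step 3 [NS]: N:car5-GO,E:wait,S:empty,W:wait | queues: N=0 E=0 S=0 W=2
Step 4 [EW]: N:wait,E:empty,S:wait,W:car1-GO | queues: N=0 E=0 S=0 W=1
Step 5 [EW]: N:wait,E:empty,S:wait,W:car6-GO | queues: N=0 E=0 S=0 W=0

N: empty
E: empty
S: empty
W: empty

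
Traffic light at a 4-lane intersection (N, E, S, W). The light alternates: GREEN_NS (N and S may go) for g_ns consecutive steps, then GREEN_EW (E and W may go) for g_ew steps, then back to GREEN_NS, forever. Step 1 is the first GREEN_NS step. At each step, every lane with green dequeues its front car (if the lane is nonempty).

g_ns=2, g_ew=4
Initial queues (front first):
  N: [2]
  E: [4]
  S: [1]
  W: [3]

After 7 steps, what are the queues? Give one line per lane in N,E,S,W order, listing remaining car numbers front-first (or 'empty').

Step 1 [NS]: N:car2-GO,E:wait,S:car1-GO,W:wait | queues: N=0 E=1 S=0 W=1
Step 2 [NS]: N:empty,E:wait,S:empty,W:wait | queues: N=0 E=1 S=0 W=1
Step 3 [EW]: N:wait,E:car4-GO,S:wait,W:car3-GO | queues: N=0 E=0 S=0 W=0

N: empty
E: empty
S: empty
W: empty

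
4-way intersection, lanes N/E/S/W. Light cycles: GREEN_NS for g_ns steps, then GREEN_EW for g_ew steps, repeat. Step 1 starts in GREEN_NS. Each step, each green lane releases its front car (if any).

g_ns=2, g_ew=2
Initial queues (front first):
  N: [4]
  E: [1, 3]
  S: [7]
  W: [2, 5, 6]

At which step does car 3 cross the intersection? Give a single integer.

Step 1 [NS]: N:car4-GO,E:wait,S:car7-GO,W:wait | queues: N=0 E=2 S=0 W=3
Step 2 [NS]: N:empty,E:wait,S:empty,W:wait | queues: N=0 E=2 S=0 W=3
Step 3 [EW]: N:wait,E:car1-GO,S:wait,W:car2-GO | queues: N=0 E=1 S=0 W=2
Step 4 [EW]: N:wait,E:car3-GO,S:wait,W:car5-GO | queues: N=0 E=0 S=0 W=1
Step 5 [NS]: N:empty,E:wait,S:empty,W:wait | queues: N=0 E=0 S=0 W=1
Step 6 [NS]: N:empty,E:wait,S:empty,W:wait | queues: N=0 E=0 S=0 W=1
Step 7 [EW]: N:wait,E:empty,S:wait,W:car6-GO | queues: N=0 E=0 S=0 W=0
Car 3 crosses at step 4

4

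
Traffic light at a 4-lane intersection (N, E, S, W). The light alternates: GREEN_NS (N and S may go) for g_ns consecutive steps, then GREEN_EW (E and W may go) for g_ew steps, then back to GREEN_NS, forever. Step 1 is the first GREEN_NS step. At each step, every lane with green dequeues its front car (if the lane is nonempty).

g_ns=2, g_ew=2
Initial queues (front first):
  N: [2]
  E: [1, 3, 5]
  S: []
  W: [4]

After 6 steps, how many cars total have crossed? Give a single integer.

Step 1 [NS]: N:car2-GO,E:wait,S:empty,W:wait | queues: N=0 E=3 S=0 W=1
Step 2 [NS]: N:empty,E:wait,S:empty,W:wait | queues: N=0 E=3 S=0 W=1
Step 3 [EW]: N:wait,E:car1-GO,S:wait,W:car4-GO | queues: N=0 E=2 S=0 W=0
Step 4 [EW]: N:wait,E:car3-GO,S:wait,W:empty | queues: N=0 E=1 S=0 W=0
Step 5 [NS]: N:empty,E:wait,S:empty,W:wait | queues: N=0 E=1 S=0 W=0
Step 6 [NS]: N:empty,E:wait,S:empty,W:wait | queues: N=0 E=1 S=0 W=0
Cars crossed by step 6: 4

Answer: 4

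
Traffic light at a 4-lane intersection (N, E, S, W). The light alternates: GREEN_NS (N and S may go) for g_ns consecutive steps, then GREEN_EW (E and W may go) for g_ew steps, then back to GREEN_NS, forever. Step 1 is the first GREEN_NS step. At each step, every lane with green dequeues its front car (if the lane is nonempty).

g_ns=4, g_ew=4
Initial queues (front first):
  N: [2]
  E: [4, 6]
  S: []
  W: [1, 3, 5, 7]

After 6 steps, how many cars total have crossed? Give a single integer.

Answer: 5

Derivation:
Step 1 [NS]: N:car2-GO,E:wait,S:empty,W:wait | queues: N=0 E=2 S=0 W=4
Step 2 [NS]: N:empty,E:wait,S:empty,W:wait | queues: N=0 E=2 S=0 W=4
Step 3 [NS]: N:empty,E:wait,S:empty,W:wait | queues: N=0 E=2 S=0 W=4
Step 4 [NS]: N:empty,E:wait,S:empty,W:wait | queues: N=0 E=2 S=0 W=4
Step 5 [EW]: N:wait,E:car4-GO,S:wait,W:car1-GO | queues: N=0 E=1 S=0 W=3
Step 6 [EW]: N:wait,E:car6-GO,S:wait,W:car3-GO | queues: N=0 E=0 S=0 W=2
Cars crossed by step 6: 5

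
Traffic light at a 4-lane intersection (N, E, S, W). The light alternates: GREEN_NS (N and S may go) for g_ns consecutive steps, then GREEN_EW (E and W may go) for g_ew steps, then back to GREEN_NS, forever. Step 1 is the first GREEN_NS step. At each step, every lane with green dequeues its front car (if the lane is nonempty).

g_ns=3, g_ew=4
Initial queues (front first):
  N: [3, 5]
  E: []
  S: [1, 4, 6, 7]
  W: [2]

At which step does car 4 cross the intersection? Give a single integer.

Step 1 [NS]: N:car3-GO,E:wait,S:car1-GO,W:wait | queues: N=1 E=0 S=3 W=1
Step 2 [NS]: N:car5-GO,E:wait,S:car4-GO,W:wait | queues: N=0 E=0 S=2 W=1
Step 3 [NS]: N:empty,E:wait,S:car6-GO,W:wait | queues: N=0 E=0 S=1 W=1
Step 4 [EW]: N:wait,E:empty,S:wait,W:car2-GO | queues: N=0 E=0 S=1 W=0
Step 5 [EW]: N:wait,E:empty,S:wait,W:empty | queues: N=0 E=0 S=1 W=0
Step 6 [EW]: N:wait,E:empty,S:wait,W:empty | queues: N=0 E=0 S=1 W=0
Step 7 [EW]: N:wait,E:empty,S:wait,W:empty | queues: N=0 E=0 S=1 W=0
Step 8 [NS]: N:empty,E:wait,S:car7-GO,W:wait | queues: N=0 E=0 S=0 W=0
Car 4 crosses at step 2

2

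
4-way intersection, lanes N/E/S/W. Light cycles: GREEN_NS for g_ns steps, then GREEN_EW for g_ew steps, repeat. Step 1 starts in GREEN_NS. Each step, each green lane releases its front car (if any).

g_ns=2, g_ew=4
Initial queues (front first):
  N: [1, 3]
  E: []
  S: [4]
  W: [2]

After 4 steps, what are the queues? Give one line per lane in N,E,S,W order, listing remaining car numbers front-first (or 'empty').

Step 1 [NS]: N:car1-GO,E:wait,S:car4-GO,W:wait | queues: N=1 E=0 S=0 W=1
Step 2 [NS]: N:car3-GO,E:wait,S:empty,W:wait | queues: N=0 E=0 S=0 W=1
Step 3 [EW]: N:wait,E:empty,S:wait,W:car2-GO | queues: N=0 E=0 S=0 W=0

N: empty
E: empty
S: empty
W: empty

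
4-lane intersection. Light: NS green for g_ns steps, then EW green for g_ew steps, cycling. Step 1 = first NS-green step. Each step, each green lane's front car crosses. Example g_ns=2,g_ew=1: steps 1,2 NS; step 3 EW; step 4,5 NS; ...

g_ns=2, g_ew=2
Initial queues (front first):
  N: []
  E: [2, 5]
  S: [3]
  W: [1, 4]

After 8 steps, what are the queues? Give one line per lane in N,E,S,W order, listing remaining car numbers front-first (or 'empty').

Step 1 [NS]: N:empty,E:wait,S:car3-GO,W:wait | queues: N=0 E=2 S=0 W=2
Step 2 [NS]: N:empty,E:wait,S:empty,W:wait | queues: N=0 E=2 S=0 W=2
Step 3 [EW]: N:wait,E:car2-GO,S:wait,W:car1-GO | queues: N=0 E=1 S=0 W=1
Step 4 [EW]: N:wait,E:car5-GO,S:wait,W:car4-GO | queues: N=0 E=0 S=0 W=0

N: empty
E: empty
S: empty
W: empty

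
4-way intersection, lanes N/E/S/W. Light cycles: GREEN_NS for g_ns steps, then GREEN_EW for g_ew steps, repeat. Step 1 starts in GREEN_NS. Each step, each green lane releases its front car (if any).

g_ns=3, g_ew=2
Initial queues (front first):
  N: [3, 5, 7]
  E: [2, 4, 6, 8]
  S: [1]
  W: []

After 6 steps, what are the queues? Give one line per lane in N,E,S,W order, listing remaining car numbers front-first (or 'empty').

Step 1 [NS]: N:car3-GO,E:wait,S:car1-GO,W:wait | queues: N=2 E=4 S=0 W=0
Step 2 [NS]: N:car5-GO,E:wait,S:empty,W:wait | queues: N=1 E=4 S=0 W=0
Step 3 [NS]: N:car7-GO,E:wait,S:empty,W:wait | queues: N=0 E=4 S=0 W=0
Step 4 [EW]: N:wait,E:car2-GO,S:wait,W:empty | queues: N=0 E=3 S=0 W=0
Step 5 [EW]: N:wait,E:car4-GO,S:wait,W:empty | queues: N=0 E=2 S=0 W=0
Step 6 [NS]: N:empty,E:wait,S:empty,W:wait | queues: N=0 E=2 S=0 W=0

N: empty
E: 6 8
S: empty
W: empty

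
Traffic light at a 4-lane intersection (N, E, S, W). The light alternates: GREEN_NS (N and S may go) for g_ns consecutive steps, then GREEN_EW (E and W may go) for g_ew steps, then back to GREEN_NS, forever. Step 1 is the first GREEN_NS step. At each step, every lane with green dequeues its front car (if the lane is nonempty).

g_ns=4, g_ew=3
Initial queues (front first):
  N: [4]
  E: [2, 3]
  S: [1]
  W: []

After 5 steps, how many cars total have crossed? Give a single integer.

Step 1 [NS]: N:car4-GO,E:wait,S:car1-GO,W:wait | queues: N=0 E=2 S=0 W=0
Step 2 [NS]: N:empty,E:wait,S:empty,W:wait | queues: N=0 E=2 S=0 W=0
Step 3 [NS]: N:empty,E:wait,S:empty,W:wait | queues: N=0 E=2 S=0 W=0
Step 4 [NS]: N:empty,E:wait,S:empty,W:wait | queues: N=0 E=2 S=0 W=0
Step 5 [EW]: N:wait,E:car2-GO,S:wait,W:empty | queues: N=0 E=1 S=0 W=0
Cars crossed by step 5: 3

Answer: 3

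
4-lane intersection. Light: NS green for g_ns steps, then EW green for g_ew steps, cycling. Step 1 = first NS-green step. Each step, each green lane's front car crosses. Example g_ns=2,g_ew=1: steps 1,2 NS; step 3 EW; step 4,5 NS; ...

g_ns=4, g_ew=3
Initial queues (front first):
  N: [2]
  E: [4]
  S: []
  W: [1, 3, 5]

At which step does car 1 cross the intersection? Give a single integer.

Step 1 [NS]: N:car2-GO,E:wait,S:empty,W:wait | queues: N=0 E=1 S=0 W=3
Step 2 [NS]: N:empty,E:wait,S:empty,W:wait | queues: N=0 E=1 S=0 W=3
Step 3 [NS]: N:empty,E:wait,S:empty,W:wait | queues: N=0 E=1 S=0 W=3
Step 4 [NS]: N:empty,E:wait,S:empty,W:wait | queues: N=0 E=1 S=0 W=3
Step 5 [EW]: N:wait,E:car4-GO,S:wait,W:car1-GO | queues: N=0 E=0 S=0 W=2
Step 6 [EW]: N:wait,E:empty,S:wait,W:car3-GO | queues: N=0 E=0 S=0 W=1
Step 7 [EW]: N:wait,E:empty,S:wait,W:car5-GO | queues: N=0 E=0 S=0 W=0
Car 1 crosses at step 5

5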